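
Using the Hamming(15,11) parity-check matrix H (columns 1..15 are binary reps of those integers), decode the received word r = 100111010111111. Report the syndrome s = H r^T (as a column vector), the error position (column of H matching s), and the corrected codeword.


s = (1, 1, 1, 1)^T, error position = 15, corrected codeword c = 100111010111110

Compute s = H r^T mod 2 one row at a time:
  s_1 = 1 + 0 + 1 + 1 + 1 + 1 + 1 + 1 = 7 ≡ 1 (mod 2).
  s_2 = 1 + 1 + 1 + 0 + 1 + 1 + 1 + 1 = 7 ≡ 1 (mod 2).
  s_3 = 0 + 0 + 1 + 0 + 1 + 1 + 1 + 1 = 5 ≡ 1 (mod 2).
  s_4 = 1 + 0 + 1 + 0 + 0 + 1 + 1 + 1 = 5 ≡ 1 (mod 2).
s = (1, 1, 1, 1)^T — this equals column 15 of H (binary 1111), so error is at position 15.
Correct: flip bit 15 of r = 100111010111111 to get c = 100111010111110.


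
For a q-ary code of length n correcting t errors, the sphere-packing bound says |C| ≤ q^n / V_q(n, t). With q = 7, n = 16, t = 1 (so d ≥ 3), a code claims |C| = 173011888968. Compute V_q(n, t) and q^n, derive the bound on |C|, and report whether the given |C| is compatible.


V_q(n, t) = 97, q^n = 33232930569601, Hamming bound = 342607531645, |C| = 173011888968 ≤ bound (satisfied).

Step 1: Compute V_q(n, t) = Σ_{j=0}^1 C(n, j) (q−1)^j.
  j = 0: C(16,0)·(6)^0 = 1·1 = 1.
  j = 1: C(16,1)·(6)^1 = 16·6 = 96.
  V_q(n, t) = 1 + 96 = 97.
Step 2: q^n = 7^16 = 33232930569601.
Step 3: Hamming bound ⌊q^n / V_q(n,t)⌋ = ⌊33232930569601/97⌋ = 342607531645.
Step 4: Compare |C| = 173011888968 to 342607531645: satisfied.
The claimed |C| lies below the Hamming bound.


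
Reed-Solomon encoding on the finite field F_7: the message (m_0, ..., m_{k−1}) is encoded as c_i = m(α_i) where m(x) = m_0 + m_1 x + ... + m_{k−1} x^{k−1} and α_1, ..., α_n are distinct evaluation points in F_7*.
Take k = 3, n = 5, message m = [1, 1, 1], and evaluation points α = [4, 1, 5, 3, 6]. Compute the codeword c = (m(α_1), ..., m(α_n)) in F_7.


c = [0, 3, 3, 6, 1]

Message polynomial: m(x) = 1 + 1·x + 1·x^2 (mod 7).
For each evaluation point α_i, compute m(α_i) mod 7:
  α_1 = 4: Horner steps 1 → 5 → 0, so m(4) = 0.
  α_2 = 1: Horner steps 1 → 2 → 3, so m(1) = 3.
  α_3 = 5: Horner steps 1 → 6 → 3, so m(5) = 3.
  α_4 = 3: Horner steps 1 → 4 → 6, so m(3) = 6.
  α_5 = 6: Horner steps 1 → 0 → 1, so m(6) = 1.
Codeword c = [0, 3, 3, 6, 1] ∈ F_7^5.


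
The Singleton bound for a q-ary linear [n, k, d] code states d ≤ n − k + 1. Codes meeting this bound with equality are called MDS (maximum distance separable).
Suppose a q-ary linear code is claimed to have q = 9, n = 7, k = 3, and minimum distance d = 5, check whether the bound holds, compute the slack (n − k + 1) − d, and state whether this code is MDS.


Singleton RHS = n − k + 1 = 5, slack = 0, bound satisfied, MDS.

Singleton bound: d ≤ n − k + 1.
Here n = 7, k = 3, so n − k + 1 = 5.
Given d = 5, check d ≤ 5: YES.
Slack = (n − k + 1) − d = 0.
The code is MDS (slack = 0).
Description: the claimed parameters are [7, 3, 5]_9; such a code would be MDS (meets Singleton bound).


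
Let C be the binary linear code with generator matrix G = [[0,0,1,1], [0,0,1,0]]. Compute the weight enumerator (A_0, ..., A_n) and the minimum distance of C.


Weight distribution: A_0 = 1, A_1 = 2, A_2 = 1. Minimum distance d = 1.

Enumerate all 2^2 = 4 messages m ∈ F_2^2.
For each, compute codeword c = mG in F_2^4, then tally its weight.
  m = 00 → c = 0000, weight = 0.
  m = 10 → c = 0011, weight = 2.
  m = 01 → c = 0010, weight = 1.
  m = 11 → c = 0001, weight = 1.
Tally weights:
  weight 0: 1 codewords.
  weight 1: 2 codewords.
  weight 2: 1 codewords.
Minimum distance d = smallest w > 0 with A_w > 0 = 1.
Sanity: Σ A_w = 4 = 2^2 = 4 ✓.


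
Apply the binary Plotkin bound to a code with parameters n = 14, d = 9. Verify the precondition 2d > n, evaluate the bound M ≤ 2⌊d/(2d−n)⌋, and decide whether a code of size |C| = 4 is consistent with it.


Plotkin bound M ≤ 4; given |C| = 4 ≤ bound (satisfied).

Check applicability: 2d = 18, n = 14.
2d − n = 4 > 0, so Plotkin applies.
Compute d/(2d−n) = 9/4 ≈ 2.2500.
⌊d/(2d−n)⌋ = 2.
Plotkin bound: M ≤ 2·2 = 4.
Given |C| = 4, check: satisfied.
This |C| is at the Plotkin bound.


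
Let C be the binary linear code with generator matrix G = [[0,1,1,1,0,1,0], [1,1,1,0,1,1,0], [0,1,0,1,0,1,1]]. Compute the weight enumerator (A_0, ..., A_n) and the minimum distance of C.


Weight distribution: A_0 = 1, A_2 = 1, A_3 = 1, A_4 = 2, A_5 = 3. Minimum distance d = 2.

Enumerate all 2^3 = 8 messages m ∈ F_2^3.
For each, compute codeword c = mG in F_2^7, then tally its weight.
  m = 000 → c = 0000000, weight = 0.
  m = 100 → c = 0111010, weight = 4.
  m = 010 → c = 1110110, weight = 5.
  m = 110 → c = 1001100, weight = 3.
  m = 001 → c = 0101011, weight = 4.
  m = 101 → c = 0010001, weight = 2.
  m = 011 → c = 1011101, weight = 5.
  m = 111 → c = 1100111, weight = 5.
Tally weights:
  weight 0: 1 codewords.
  weight 2: 1 codewords.
  weight 3: 1 codewords.
  weight 4: 2 codewords.
  weight 5: 3 codewords.
Minimum distance d = smallest w > 0 with A_w > 0 = 2.
Sanity: Σ A_w = 8 = 2^3 = 8 ✓.


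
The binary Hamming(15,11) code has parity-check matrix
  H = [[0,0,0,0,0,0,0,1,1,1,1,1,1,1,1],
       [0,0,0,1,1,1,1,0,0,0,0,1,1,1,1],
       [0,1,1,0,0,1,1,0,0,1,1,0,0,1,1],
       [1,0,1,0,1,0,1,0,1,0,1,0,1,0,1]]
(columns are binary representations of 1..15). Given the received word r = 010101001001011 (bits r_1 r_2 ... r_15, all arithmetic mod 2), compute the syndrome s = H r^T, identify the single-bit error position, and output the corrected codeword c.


s = (0, 1, 0, 0)^T, error position = 4, corrected codeword c = 010001001001011

Compute s = H r^T mod 2 one row at a time:
  s_1 = 0 + 1 + 0 + 0 + 1 + 0 + 1 + 1 = 4 ≡ 0 (mod 2).
  s_2 = 1 + 0 + 1 + 0 + 1 + 0 + 1 + 1 = 5 ≡ 1 (mod 2).
  s_3 = 1 + 0 + 1 + 0 + 0 + 0 + 1 + 1 = 4 ≡ 0 (mod 2).
  s_4 = 0 + 0 + 0 + 0 + 1 + 0 + 0 + 1 = 2 ≡ 0 (mod 2).
s = (0, 1, 0, 0)^T — this equals column 4 of H (binary 0100), so error is at position 4.
Correct: flip bit 4 of r = 010101001001011 to get c = 010001001001011.


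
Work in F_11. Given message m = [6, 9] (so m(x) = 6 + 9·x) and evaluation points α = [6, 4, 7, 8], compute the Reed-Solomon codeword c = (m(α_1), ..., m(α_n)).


c = [5, 9, 3, 1]

Message polynomial: m(x) = 6 + 9·x (mod 11).
For each evaluation point α_i, compute m(α_i) mod 11:
  α_1 = 6: Horner steps 9 → 5, so m(6) = 5.
  α_2 = 4: Horner steps 9 → 9, so m(4) = 9.
  α_3 = 7: Horner steps 9 → 3, so m(7) = 3.
  α_4 = 8: Horner steps 9 → 1, so m(8) = 1.
Codeword c = [5, 9, 3, 1] ∈ F_11^4.


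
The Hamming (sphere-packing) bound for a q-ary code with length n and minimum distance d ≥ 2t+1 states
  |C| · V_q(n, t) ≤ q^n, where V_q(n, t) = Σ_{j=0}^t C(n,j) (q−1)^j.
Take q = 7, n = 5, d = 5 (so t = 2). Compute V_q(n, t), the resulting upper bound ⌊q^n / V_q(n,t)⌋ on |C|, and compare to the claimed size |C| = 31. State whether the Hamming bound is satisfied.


V_q(n, t) = 391, q^n = 16807, Hamming bound = 42, |C| = 31 ≤ bound (satisfied).

Step 1: Compute V_q(n, t) = Σ_{j=0}^2 C(n, j) (q−1)^j.
  j = 0: C(5,0)·(6)^0 = 1·1 = 1.
  j = 1: C(5,1)·(6)^1 = 5·6 = 30.
  j = 2: C(5,2)·(6)^2 = 10·36 = 360.
  V_q(n, t) = 1 + 30 + 360 = 391.
Step 2: q^n = 7^5 = 16807.
Step 3: Hamming bound ⌊q^n / V_q(n,t)⌋ = ⌊16807/391⌋ = 42.
Step 4: Compare |C| = 31 to 42: satisfied.
The claimed |C| lies below the Hamming bound.


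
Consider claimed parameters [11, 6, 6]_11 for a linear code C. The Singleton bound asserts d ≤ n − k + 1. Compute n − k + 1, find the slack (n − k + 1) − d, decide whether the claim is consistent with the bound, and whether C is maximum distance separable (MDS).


Singleton RHS = n − k + 1 = 6, slack = 0, bound satisfied, MDS.

Singleton bound: d ≤ n − k + 1.
Here n = 11, k = 6, so n − k + 1 = 6.
Given d = 6, check d ≤ 6: YES.
Slack = (n − k + 1) − d = 0.
The code is MDS (slack = 0).
Description: the claimed parameters are [11, 6, 6]_11; such a code would be MDS (meets Singleton bound).


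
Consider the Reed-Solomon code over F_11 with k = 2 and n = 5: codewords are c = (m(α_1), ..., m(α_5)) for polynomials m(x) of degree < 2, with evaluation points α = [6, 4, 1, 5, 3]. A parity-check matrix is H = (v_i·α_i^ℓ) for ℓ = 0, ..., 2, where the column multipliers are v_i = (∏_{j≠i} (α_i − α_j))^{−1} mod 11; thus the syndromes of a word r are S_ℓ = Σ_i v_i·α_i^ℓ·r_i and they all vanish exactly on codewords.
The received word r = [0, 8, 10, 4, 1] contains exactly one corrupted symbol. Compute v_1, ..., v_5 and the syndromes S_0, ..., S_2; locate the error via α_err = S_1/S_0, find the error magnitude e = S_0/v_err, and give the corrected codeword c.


S = (10, 10, 10), error at position 3, error magnitude e = 1, c = [0, 8, 9, 4, 1].

Step 1: column multipliers v_i = (∏_{j≠i}(α_i − α_j))^{−1} mod 11.
  i = 1 (α = 6): (6−4)(6−1)(6−5)(6−3) = 2·5·1·3 = 30 ≡ 8, so v_1 = 8^{−1} = 7 (mod 11).
  i = 2 (α = 4): (4−6)(4−1)(4−5)(4−3) = (−2)·3·(−1)·1 = 6 ≡ 6, so v_2 = 6^{−1} = 2 (mod 11).
  i = 3 (α = 1): (1−6)(1−4)(1−5)(1−3) = (−5)·(−3)·(−4)·(−2) = 120 ≡ 10, so v_3 = 10^{−1} = 10 (mod 11).
  i = 4 (α = 5): (5−6)(5−4)(5−1)(5−3) = (−1)·1·4·2 = −8 ≡ 3, so v_4 = 3^{−1} = 4 (mod 11).
  i = 5 (α = 3): (3−6)(3−4)(3−1)(3−5) = (−3)·(−1)·2·(−2) = −12 ≡ 10, so v_5 = 10^{−1} = 10 (mod 11).
  v = [7, 2, 10, 4, 10].
Step 2: syndromes of r = [0, 8, 10, 4, 1] (all sums mod 11).
  S_0 = Σ v_i r_i = 7·0 + 2·8 + 10·10 + 4·4 + 10·1 = 142 ≡ 10.
  S_1 = Σ v_i α_i r_i = 7·6·0 + 2·4·8 + 10·1·10 + 4·5·4 + 10·3·1 = 274 ≡ 10.
  α_i^2 mod 11 = [3, 5, 1, 3, 9].
  S_2 = Σ v_i α_i^2 r_i = 7·3·0 + 2·5·8 + 10·1·10 + 4·3·4 + 10·9·1 = 318 ≡ 10.
  S = (10, 10, 10) ≠ 0, so r is not a codeword (an error is present).
Step 3: locate the error. For a single error e at position i, S_ℓ = v_i·e·α_i^ℓ, so α_err = S_1/S_0.
  S_0^{−1} = 10^{−1} = 10 (mod 11), so α_err = 10·10 = 100 ≡ 1 = α_3. Error position i = 3.
  Consistency check: S_2/S_1 = 10·10 = 100 ≡ 1 = α_err ✓ (single-error assumption holds).
Step 4: error magnitude e = S_0/v_3 = S_0·∏_{j≠3}(α_3 − α_j) = 10·10 = 100 ≡ 1 (mod 11).
Step 5: correct position 3: c_3 = r_3 − e = 10 − 1 ≡ 9 (mod 11). Hence c = [0, 8, 9, 4, 1].
  Check: interpolating c through the α_i gives m(x) = 2 + 7·x (degree < 2) with m(α_i) = c_i for every i, so c is indeed a codeword.


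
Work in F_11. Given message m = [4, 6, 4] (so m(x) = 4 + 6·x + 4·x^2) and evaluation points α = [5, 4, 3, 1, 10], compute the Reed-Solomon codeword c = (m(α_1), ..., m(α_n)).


c = [2, 4, 3, 3, 2]

Message polynomial: m(x) = 4 + 6·x + 4·x^2 (mod 11).
For each evaluation point α_i, compute m(α_i) mod 11:
  α_1 = 5: Horner steps 4 → 4 → 2, so m(5) = 2.
  α_2 = 4: Horner steps 4 → 0 → 4, so m(4) = 4.
  α_3 = 3: Horner steps 4 → 7 → 3, so m(3) = 3.
  α_4 = 1: Horner steps 4 → 10 → 3, so m(1) = 3.
  α_5 = 10: Horner steps 4 → 2 → 2, so m(10) = 2.
Codeword c = [2, 4, 3, 3, 2] ∈ F_11^5.


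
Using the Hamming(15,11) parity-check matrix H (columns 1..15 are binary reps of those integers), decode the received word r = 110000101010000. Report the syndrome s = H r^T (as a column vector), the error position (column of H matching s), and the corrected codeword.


s = (0, 1, 1, 0)^T, error position = 6, corrected codeword c = 110001101010000

Compute s = H r^T mod 2 one row at a time:
  s_1 = 0 + 1 + 0 + 1 + 0 + 0 + 0 + 0 = 2 ≡ 0 (mod 2).
  s_2 = 0 + 0 + 0 + 1 + 0 + 0 + 0 + 0 = 1 ≡ 1 (mod 2).
  s_3 = 1 + 0 + 0 + 1 + 0 + 1 + 0 + 0 = 3 ≡ 1 (mod 2).
  s_4 = 1 + 0 + 0 + 1 + 1 + 1 + 0 + 0 = 4 ≡ 0 (mod 2).
s = (0, 1, 1, 0)^T — this equals column 6 of H (binary 0110), so error is at position 6.
Correct: flip bit 6 of r = 110000101010000 to get c = 110001101010000.


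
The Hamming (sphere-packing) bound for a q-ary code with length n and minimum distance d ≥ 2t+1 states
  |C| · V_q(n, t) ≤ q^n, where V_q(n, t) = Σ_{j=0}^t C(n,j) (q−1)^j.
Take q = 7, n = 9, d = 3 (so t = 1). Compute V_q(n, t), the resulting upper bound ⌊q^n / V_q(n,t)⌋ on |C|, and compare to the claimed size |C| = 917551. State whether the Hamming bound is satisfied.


V_q(n, t) = 55, q^n = 40353607, Hamming bound = 733701, |C| = 917551 > bound (violated).

Step 1: Compute V_q(n, t) = Σ_{j=0}^1 C(n, j) (q−1)^j.
  j = 0: C(9,0)·(6)^0 = 1·1 = 1.
  j = 1: C(9,1)·(6)^1 = 9·6 = 54.
  V_q(n, t) = 1 + 54 = 55.
Step 2: q^n = 7^9 = 40353607.
Step 3: Hamming bound ⌊q^n / V_q(n,t)⌋ = ⌊40353607/55⌋ = 733701.
Step 4: Compare |C| = 917551 to 733701: violated.
The claimed |C| lies above the Hamming bound, so no 7-ary code of length 9 with d ≥ 3 can have 917551 codewords.


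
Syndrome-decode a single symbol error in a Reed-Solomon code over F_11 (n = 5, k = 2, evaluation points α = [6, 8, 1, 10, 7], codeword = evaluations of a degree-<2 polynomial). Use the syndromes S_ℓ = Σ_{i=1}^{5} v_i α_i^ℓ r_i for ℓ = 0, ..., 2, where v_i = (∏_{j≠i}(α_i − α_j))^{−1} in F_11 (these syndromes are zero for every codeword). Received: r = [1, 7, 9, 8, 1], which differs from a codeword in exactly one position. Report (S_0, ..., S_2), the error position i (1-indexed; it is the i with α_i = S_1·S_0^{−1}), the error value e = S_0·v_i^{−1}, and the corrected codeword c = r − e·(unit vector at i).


S = (7, 9, 10), error at position 1, error magnitude e = 6, c = [6, 7, 9, 8, 1].

Step 1: column multipliers v_i = (∏_{j≠i}(α_i − α_j))^{−1} mod 11.
  i = 1 (α = 6): (6−8)(6−1)(6−10)(6−7) = (−2)·5·(−4)·(−1) = −40 ≡ 4, so v_1 = 4^{−1} = 3 (mod 11).
  i = 2 (α = 8): (8−6)(8−1)(8−10)(8−7) = 2·7·(−2)·1 = −28 ≡ 5, so v_2 = 5^{−1} = 9 (mod 11).
  i = 3 (α = 1): (1−6)(1−8)(1−10)(1−7) = (−5)·(−7)·(−9)·(−6) = 1890 ≡ 9, so v_3 = 9^{−1} = 5 (mod 11).
  i = 4 (α = 10): (10−6)(10−8)(10−1)(10−7) = 4·2·9·3 = 216 ≡ 7, so v_4 = 7^{−1} = 8 (mod 11).
  i = 5 (α = 7): (7−6)(7−8)(7−1)(7−10) = 1·(−1)·6·(−3) = 18 ≡ 7, so v_5 = 7^{−1} = 8 (mod 11).
  v = [3, 9, 5, 8, 8].
Step 2: syndromes of r = [1, 7, 9, 8, 1] (all sums mod 11).
  S_0 = Σ v_i r_i = 3·1 + 9·7 + 5·9 + 8·8 + 8·1 = 183 ≡ 7.
  S_1 = Σ v_i α_i r_i = 3·6·1 + 9·8·7 + 5·1·9 + 8·10·8 + 8·7·1 = 1263 ≡ 9.
  α_i^2 mod 11 = [3, 9, 1, 1, 5].
  S_2 = Σ v_i α_i^2 r_i = 3·3·1 + 9·9·7 + 5·1·9 + 8·1·8 + 8·5·1 = 725 ≡ 10.
  S = (7, 9, 10) ≠ 0, so r is not a codeword (an error is present).
Step 3: locate the error. For a single error e at position i, S_ℓ = v_i·e·α_i^ℓ, so α_err = S_1/S_0.
  S_0^{−1} = 7^{−1} = 8 (mod 11), so α_err = 9·8 = 72 ≡ 6 = α_1. Error position i = 1.
  Consistency check: S_2/S_1 = 10·5 = 50 ≡ 6 = α_err ✓ (single-error assumption holds).
Step 4: error magnitude e = S_0/v_1 = S_0·∏_{j≠1}(α_1 − α_j) = 7·4 = 28 ≡ 6 (mod 11).
Step 5: correct position 1: c_1 = r_1 − e = 1 − 6 ≡ 6 (mod 11). Hence c = [6, 7, 9, 8, 1].
  Check: interpolating c through the α_i gives m(x) = 3 + 6·x (degree < 2) with m(α_i) = c_i for every i, so c is indeed a codeword.


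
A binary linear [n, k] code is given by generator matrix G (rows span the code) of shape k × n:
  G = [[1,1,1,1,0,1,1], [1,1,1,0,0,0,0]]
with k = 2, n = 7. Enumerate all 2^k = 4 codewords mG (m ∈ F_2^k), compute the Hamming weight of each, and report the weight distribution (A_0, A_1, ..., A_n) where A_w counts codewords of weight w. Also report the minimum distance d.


Weight distribution: A_0 = 1, A_3 = 2, A_6 = 1. Minimum distance d = 3.

Enumerate all 2^2 = 4 messages m ∈ F_2^2.
For each, compute codeword c = mG in F_2^7, then tally its weight.
  m = 00 → c = 0000000, weight = 0.
  m = 10 → c = 1111011, weight = 6.
  m = 01 → c = 1110000, weight = 3.
  m = 11 → c = 0001011, weight = 3.
Tally weights:
  weight 0: 1 codewords.
  weight 3: 2 codewords.
  weight 6: 1 codewords.
Minimum distance d = smallest w > 0 with A_w > 0 = 3.
Sanity: Σ A_w = 4 = 2^2 = 4 ✓.


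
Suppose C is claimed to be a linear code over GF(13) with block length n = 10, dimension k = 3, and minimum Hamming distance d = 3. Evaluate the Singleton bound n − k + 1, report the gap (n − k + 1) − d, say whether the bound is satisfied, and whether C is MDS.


Singleton RHS = n − k + 1 = 8, slack = 5, bound satisfied, not MDS.

Singleton bound: d ≤ n − k + 1.
Here n = 10, k = 3, so n − k + 1 = 8.
Given d = 3, check d ≤ 8: YES.
Slack = (n − k + 1) − d = 5.
The code is NOT MDS (slack = 5 > 0).
Description: the claimed parameters are [10, 3, 3]_13; such a code would be non-MDS.


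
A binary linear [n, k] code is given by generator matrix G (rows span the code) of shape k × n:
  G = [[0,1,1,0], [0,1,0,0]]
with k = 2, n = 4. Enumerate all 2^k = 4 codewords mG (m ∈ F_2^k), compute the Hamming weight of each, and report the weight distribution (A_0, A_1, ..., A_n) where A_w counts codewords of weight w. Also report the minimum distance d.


Weight distribution: A_0 = 1, A_1 = 2, A_2 = 1. Minimum distance d = 1.

Enumerate all 2^2 = 4 messages m ∈ F_2^2.
For each, compute codeword c = mG in F_2^4, then tally its weight.
  m = 00 → c = 0000, weight = 0.
  m = 10 → c = 0110, weight = 2.
  m = 01 → c = 0100, weight = 1.
  m = 11 → c = 0010, weight = 1.
Tally weights:
  weight 0: 1 codewords.
  weight 1: 2 codewords.
  weight 2: 1 codewords.
Minimum distance d = smallest w > 0 with A_w > 0 = 1.
Sanity: Σ A_w = 4 = 2^2 = 4 ✓.


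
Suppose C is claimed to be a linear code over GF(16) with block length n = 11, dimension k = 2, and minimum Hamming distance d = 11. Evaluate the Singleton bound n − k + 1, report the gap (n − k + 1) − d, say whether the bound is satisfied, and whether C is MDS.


Singleton RHS = n − k + 1 = 10, slack = -1, bound violated (no such code; not MDS).

Singleton bound: d ≤ n − k + 1.
Here n = 11, k = 2, so n − k + 1 = 10.
Given d = 11, check d ≤ 10: NO.
Slack = (n − k + 1) − d = -1.
The slack is negative: d = 11 exceeds n − k + 1 = 10 by 1, so the Singleton bound is violated and no linear [11, 2, 11]_16 code can exist. In particular it is not MDS (MDS requires d = n − k + 1 exactly).
Description: the claimed parameters are [11, 2, 11]_16; such a code would be impossible (violates the Singleton bound).


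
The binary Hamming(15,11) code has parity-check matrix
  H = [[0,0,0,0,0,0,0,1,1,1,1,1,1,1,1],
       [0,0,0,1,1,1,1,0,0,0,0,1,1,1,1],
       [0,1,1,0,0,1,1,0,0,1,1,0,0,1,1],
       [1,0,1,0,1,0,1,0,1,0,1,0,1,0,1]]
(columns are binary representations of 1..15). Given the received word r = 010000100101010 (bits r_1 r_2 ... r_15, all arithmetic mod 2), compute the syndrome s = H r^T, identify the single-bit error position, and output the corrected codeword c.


s = (1, 1, 0, 1)^T, error position = 13, corrected codeword c = 010000100101110

Compute s = H r^T mod 2 one row at a time:
  s_1 = 0 + 0 + 1 + 0 + 1 + 0 + 1 + 0 = 3 ≡ 1 (mod 2).
  s_2 = 0 + 0 + 0 + 1 + 1 + 0 + 1 + 0 = 3 ≡ 1 (mod 2).
  s_3 = 1 + 0 + 0 + 1 + 1 + 0 + 1 + 0 = 4 ≡ 0 (mod 2).
  s_4 = 0 + 0 + 0 + 1 + 0 + 0 + 0 + 0 = 1 ≡ 1 (mod 2).
s = (1, 1, 0, 1)^T — this equals column 13 of H (binary 1101), so error is at position 13.
Correct: flip bit 13 of r = 010000100101010 to get c = 010000100101110.


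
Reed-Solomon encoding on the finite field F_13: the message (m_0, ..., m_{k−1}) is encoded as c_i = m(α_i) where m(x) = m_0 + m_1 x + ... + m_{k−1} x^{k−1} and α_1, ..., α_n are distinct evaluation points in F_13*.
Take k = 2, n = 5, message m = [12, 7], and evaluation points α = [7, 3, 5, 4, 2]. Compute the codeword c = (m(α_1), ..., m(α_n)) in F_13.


c = [9, 7, 8, 1, 0]

Message polynomial: m(x) = 12 + 7·x (mod 13).
For each evaluation point α_i, compute m(α_i) mod 13:
  α_1 = 7: Horner steps 7 → 9, so m(7) = 9.
  α_2 = 3: Horner steps 7 → 7, so m(3) = 7.
  α_3 = 5: Horner steps 7 → 8, so m(5) = 8.
  α_4 = 4: Horner steps 7 → 1, so m(4) = 1.
  α_5 = 2: Horner steps 7 → 0, so m(2) = 0.
Codeword c = [9, 7, 8, 1, 0] ∈ F_13^5.


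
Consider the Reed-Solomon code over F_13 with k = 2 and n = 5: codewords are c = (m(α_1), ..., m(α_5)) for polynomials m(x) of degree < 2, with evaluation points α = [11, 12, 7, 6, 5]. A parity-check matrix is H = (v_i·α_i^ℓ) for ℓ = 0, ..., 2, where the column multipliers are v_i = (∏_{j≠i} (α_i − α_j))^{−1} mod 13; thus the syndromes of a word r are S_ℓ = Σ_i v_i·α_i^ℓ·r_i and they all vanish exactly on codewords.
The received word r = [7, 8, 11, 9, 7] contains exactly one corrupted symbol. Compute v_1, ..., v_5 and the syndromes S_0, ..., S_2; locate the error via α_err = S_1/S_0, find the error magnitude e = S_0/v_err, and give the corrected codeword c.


S = (4, 5, 3), error at position 1, error magnitude e = 1, c = [6, 8, 11, 9, 7].

Step 1: column multipliers v_i = (∏_{j≠i}(α_i − α_j))^{−1} mod 13.
  i = 1 (α = 11): (11−12)(11−7)(11−6)(11−5) = (−1)·4·5·6 = −120 ≡ 10, so v_1 = 10^{−1} = 4 (mod 13).
  i = 2 (α = 12): (12−11)(12−7)(12−6)(12−5) = 1·5·6·7 = 210 ≡ 2, so v_2 = 2^{−1} = 7 (mod 13).
  i = 3 (α = 7): (7−11)(7−12)(7−6)(7−5) = (−4)·(−5)·1·2 = 40 ≡ 1, so v_3 = 1^{−1} = 1 (mod 13).
  i = 4 (α = 6): (6−11)(6−12)(6−7)(6−5) = (−5)·(−6)·(−1)·1 = −30 ≡ 9, so v_4 = 9^{−1} = 3 (mod 13).
  i = 5 (α = 5): (5−11)(5−12)(5−7)(5−6) = (−6)·(−7)·(−2)·(−1) = 84 ≡ 6, so v_5 = 6^{−1} = 11 (mod 13).
  v = [4, 7, 1, 3, 11].
Step 2: syndromes of r = [7, 8, 11, 9, 7] (all sums mod 13).
  S_0 = Σ v_i r_i = 4·7 + 7·8 + 1·11 + 3·9 + 11·7 = 199 ≡ 4.
  S_1 = Σ v_i α_i r_i = 4·11·7 + 7·12·8 + 1·7·11 + 3·6·9 + 11·5·7 = 1604 ≡ 5.
  α_i^2 mod 13 = [4, 1, 10, 10, 12].
  S_2 = Σ v_i α_i^2 r_i = 4·4·7 + 7·1·8 + 1·10·11 + 3·10·9 + 11·12·7 = 1472 ≡ 3.
  S = (4, 5, 3) ≠ 0, so r is not a codeword (an error is present).
Step 3: locate the error. For a single error e at position i, S_ℓ = v_i·e·α_i^ℓ, so α_err = S_1/S_0.
  S_0^{−1} = 4^{−1} = 10 (mod 13), so α_err = 5·10 = 50 ≡ 11 = α_1. Error position i = 1.
  Consistency check: S_2/S_1 = 3·8 = 24 ≡ 11 = α_err ✓ (single-error assumption holds).
Step 4: error magnitude e = S_0/v_1 = S_0·∏_{j≠1}(α_1 − α_j) = 4·10 = 40 ≡ 1 (mod 13).
Step 5: correct position 1: c_1 = r_1 − e = 7 − 1 ≡ 6 (mod 13). Hence c = [6, 8, 11, 9, 7].
  Check: interpolating c through the α_i gives m(x) = 10 + 2·x (degree < 2) with m(α_i) = c_i for every i, so c is indeed a codeword.


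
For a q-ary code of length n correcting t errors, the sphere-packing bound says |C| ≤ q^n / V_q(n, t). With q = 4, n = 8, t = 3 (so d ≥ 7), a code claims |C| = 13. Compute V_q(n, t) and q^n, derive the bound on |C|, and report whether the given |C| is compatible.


V_q(n, t) = 1789, q^n = 65536, Hamming bound = 36, |C| = 13 ≤ bound (satisfied).

Step 1: Compute V_q(n, t) = Σ_{j=0}^3 C(n, j) (q−1)^j.
  j = 0: C(8,0)·(3)^0 = 1·1 = 1.
  j = 1: C(8,1)·(3)^1 = 8·3 = 24.
  j = 2: C(8,2)·(3)^2 = 28·9 = 252.
  j = 3: C(8,3)·(3)^3 = 56·27 = 1512.
  V_q(n, t) = 1 + 24 + 252 + 1512 = 1789.
Step 2: q^n = 4^8 = 65536.
Step 3: Hamming bound ⌊q^n / V_q(n,t)⌋ = ⌊65536/1789⌋ = 36.
Step 4: Compare |C| = 13 to 36: satisfied.
The claimed |C| lies below the Hamming bound.


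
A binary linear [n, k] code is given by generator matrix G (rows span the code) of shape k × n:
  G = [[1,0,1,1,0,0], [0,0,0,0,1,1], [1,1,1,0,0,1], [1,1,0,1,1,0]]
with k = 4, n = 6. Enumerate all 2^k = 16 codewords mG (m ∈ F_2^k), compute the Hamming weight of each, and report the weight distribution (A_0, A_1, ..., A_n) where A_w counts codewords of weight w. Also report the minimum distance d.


Weight distribution: A_0 = 1, A_1 = 1, A_2 = 2, A_3 = 6, A_4 = 5, A_5 = 1. Minimum distance d = 1.

Enumerate all 2^4 = 16 messages m ∈ F_2^4.
For each, compute codeword c = mG in F_2^6, then tally its weight.
  m = 0000 → c = 000000, weight = 0.
  m = 1000 → c = 101100, weight = 3.
  m = 0100 → c = 000011, weight = 2.
  m = 1100 → c = 101111, weight = 5.
  m = 0010 → c = 111001, weight = 4.
  m = 1010 → c = 010101, weight = 3.
  m = 0110 → c = 111010, weight = 4.
  m = 1110 → c = 010110, weight = 3.
  m = 0001 → c = 110110, weight = 4.
  m = 1001 → c = 011010, weight = 3.
  m = 0101 → c = 110101, weight = 4.
  m = 1101 → c = 011001, weight = 3.
  m = 0011 → c = 001111, weight = 4.
  m = 1011 → c = 100011, weight = 3.
  m = 0111 → c = 001100, weight = 2.
  m = 1111 → c = 100000, weight = 1.
Tally weights:
  weight 0: 1 codewords.
  weight 1: 1 codewords.
  weight 2: 2 codewords.
  weight 3: 6 codewords.
  weight 4: 5 codewords.
  weight 5: 1 codewords.
Minimum distance d = smallest w > 0 with A_w > 0 = 1.
Sanity: Σ A_w = 16 = 2^4 = 16 ✓.


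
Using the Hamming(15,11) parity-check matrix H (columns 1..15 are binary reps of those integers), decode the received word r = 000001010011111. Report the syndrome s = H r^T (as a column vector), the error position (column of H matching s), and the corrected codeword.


s = (0, 1, 0, 1)^T, error position = 5, corrected codeword c = 000011010011111

Compute s = H r^T mod 2 one row at a time:
  s_1 = 1 + 0 + 0 + 1 + 1 + 1 + 1 + 1 = 6 ≡ 0 (mod 2).
  s_2 = 0 + 0 + 1 + 0 + 1 + 1 + 1 + 1 = 5 ≡ 1 (mod 2).
  s_3 = 0 + 0 + 1 + 0 + 0 + 1 + 1 + 1 = 4 ≡ 0 (mod 2).
  s_4 = 0 + 0 + 0 + 0 + 0 + 1 + 1 + 1 = 3 ≡ 1 (mod 2).
s = (0, 1, 0, 1)^T — this equals column 5 of H (binary 0101), so error is at position 5.
Correct: flip bit 5 of r = 000001010011111 to get c = 000011010011111.


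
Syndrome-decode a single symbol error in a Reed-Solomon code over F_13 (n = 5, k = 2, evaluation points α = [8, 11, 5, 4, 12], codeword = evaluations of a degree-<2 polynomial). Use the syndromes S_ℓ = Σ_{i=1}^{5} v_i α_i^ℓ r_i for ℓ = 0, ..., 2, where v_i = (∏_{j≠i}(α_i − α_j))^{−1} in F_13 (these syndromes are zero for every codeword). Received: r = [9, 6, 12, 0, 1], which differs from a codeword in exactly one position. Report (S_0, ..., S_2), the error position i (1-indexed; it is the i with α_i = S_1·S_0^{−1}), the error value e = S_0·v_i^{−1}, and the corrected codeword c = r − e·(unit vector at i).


S = (3, 10, 3), error at position 5, error magnitude e = 9, c = [9, 6, 12, 0, 5].

Step 1: column multipliers v_i = (∏_{j≠i}(α_i − α_j))^{−1} mod 13.
  i = 1 (α = 8): (8−11)(8−5)(8−4)(8−12) = (−3)·3·4·(−4) = 144 ≡ 1, so v_1 = 1^{−1} = 1 (mod 13).
  i = 2 (α = 11): (11−8)(11−5)(11−4)(11−12) = 3·6·7·(−1) = −126 ≡ 4, so v_2 = 4^{−1} = 10 (mod 13).
  i = 3 (α = 5): (5−8)(5−11)(5−4)(5−12) = (−3)·(−6)·1·(−7) = −126 ≡ 4, so v_3 = 4^{−1} = 10 (mod 13).
  i = 4 (α = 4): (4−8)(4−11)(4−5)(4−12) = (−4)·(−7)·(−1)·(−8) = 224 ≡ 3, so v_4 = 3^{−1} = 9 (mod 13).
  i = 5 (α = 12): (12−8)(12−11)(12−5)(12−4) = 4·1·7·8 = 224 ≡ 3, so v_5 = 3^{−1} = 9 (mod 13).
  v = [1, 10, 10, 9, 9].
Step 2: syndromes of r = [9, 6, 12, 0, 1] (all sums mod 13).
  S_0 = Σ v_i r_i = 1·9 + 10·6 + 10·12 + 9·0 + 9·1 = 198 ≡ 3.
  S_1 = Σ v_i α_i r_i = 1·8·9 + 10·11·6 + 10·5·12 + 9·4·0 + 9·12·1 = 1440 ≡ 10.
  α_i^2 mod 13 = [12, 4, 12, 3, 1].
  S_2 = Σ v_i α_i^2 r_i = 1·12·9 + 10·4·6 + 10·12·12 + 9·3·0 + 9·1·1 = 1797 ≡ 3.
  S = (3, 10, 3) ≠ 0, so r is not a codeword (an error is present).
Step 3: locate the error. For a single error e at position i, S_ℓ = v_i·e·α_i^ℓ, so α_err = S_1/S_0.
  S_0^{−1} = 3^{−1} = 9 (mod 13), so α_err = 10·9 = 90 ≡ 12 = α_5. Error position i = 5.
  Consistency check: S_2/S_1 = 3·4 = 12 ≡ 12 = α_err ✓ (single-error assumption holds).
Step 4: error magnitude e = S_0/v_5 = S_0·∏_{j≠5}(α_5 − α_j) = 3·3 = 9 ≡ 9 (mod 13).
Step 5: correct position 5: c_5 = r_5 − e = 1 − 9 ≡ 5 (mod 13). Hence c = [9, 6, 12, 0, 5].
  Check: interpolating c through the α_i gives m(x) = 4 + 12·x (degree < 2) with m(α_i) = c_i for every i, so c is indeed a codeword.


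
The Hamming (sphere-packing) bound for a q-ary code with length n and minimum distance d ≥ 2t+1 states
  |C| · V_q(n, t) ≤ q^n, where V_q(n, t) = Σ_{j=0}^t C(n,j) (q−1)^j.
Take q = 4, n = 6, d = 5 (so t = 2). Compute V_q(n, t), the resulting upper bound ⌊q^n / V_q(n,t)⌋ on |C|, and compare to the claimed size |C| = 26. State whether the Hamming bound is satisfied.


V_q(n, t) = 154, q^n = 4096, Hamming bound = 26, |C| = 26 ≤ bound (satisfied).

Step 1: Compute V_q(n, t) = Σ_{j=0}^2 C(n, j) (q−1)^j.
  j = 0: C(6,0)·(3)^0 = 1·1 = 1.
  j = 1: C(6,1)·(3)^1 = 6·3 = 18.
  j = 2: C(6,2)·(3)^2 = 15·9 = 135.
  V_q(n, t) = 1 + 18 + 135 = 154.
Step 2: q^n = 4^6 = 4096.
Step 3: Hamming bound ⌊q^n / V_q(n,t)⌋ = ⌊4096/154⌋ = 26.
Step 4: Compare |C| = 26 to 26: satisfied.
The claimed |C| lies at the Hamming bound (tight).


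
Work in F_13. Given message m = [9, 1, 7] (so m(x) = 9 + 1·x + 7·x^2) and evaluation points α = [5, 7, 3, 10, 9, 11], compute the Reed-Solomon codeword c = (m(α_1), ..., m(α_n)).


c = [7, 8, 10, 4, 0, 9]

Message polynomial: m(x) = 9 + 1·x + 7·x^2 (mod 13).
For each evaluation point α_i, compute m(α_i) mod 13:
  α_1 = 5: Horner steps 7 → 10 → 7, so m(5) = 7.
  α_2 = 7: Horner steps 7 → 11 → 8, so m(7) = 8.
  α_3 = 3: Horner steps 7 → 9 → 10, so m(3) = 10.
  α_4 = 10: Horner steps 7 → 6 → 4, so m(10) = 4.
  α_5 = 9: Horner steps 7 → 12 → 0, so m(9) = 0.
  α_6 = 11: Horner steps 7 → 0 → 9, so m(11) = 9.
Codeword c = [7, 8, 10, 4, 0, 9] ∈ F_13^6.


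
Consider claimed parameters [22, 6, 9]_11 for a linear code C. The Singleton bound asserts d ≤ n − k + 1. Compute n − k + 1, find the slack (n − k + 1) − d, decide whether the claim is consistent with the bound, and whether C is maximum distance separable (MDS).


Singleton RHS = n − k + 1 = 17, slack = 8, bound satisfied, not MDS.

Singleton bound: d ≤ n − k + 1.
Here n = 22, k = 6, so n − k + 1 = 17.
Given d = 9, check d ≤ 17: YES.
Slack = (n − k + 1) − d = 8.
The code is NOT MDS (slack = 8 > 0).
Description: the claimed parameters are [22, 6, 9]_11; such a code would be non-MDS.


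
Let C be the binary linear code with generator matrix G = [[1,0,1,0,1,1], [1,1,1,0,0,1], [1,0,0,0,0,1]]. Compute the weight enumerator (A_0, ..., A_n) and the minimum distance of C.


Weight distribution: A_0 = 1, A_2 = 4, A_4 = 3. Minimum distance d = 2.

Enumerate all 2^3 = 8 messages m ∈ F_2^3.
For each, compute codeword c = mG in F_2^6, then tally its weight.
  m = 000 → c = 000000, weight = 0.
  m = 100 → c = 101011, weight = 4.
  m = 010 → c = 111001, weight = 4.
  m = 110 → c = 010010, weight = 2.
  m = 001 → c = 100001, weight = 2.
  m = 101 → c = 001010, weight = 2.
  m = 011 → c = 011000, weight = 2.
  m = 111 → c = 110011, weight = 4.
Tally weights:
  weight 0: 1 codewords.
  weight 2: 4 codewords.
  weight 4: 3 codewords.
Minimum distance d = smallest w > 0 with A_w > 0 = 2.
Sanity: Σ A_w = 8 = 2^3 = 8 ✓.


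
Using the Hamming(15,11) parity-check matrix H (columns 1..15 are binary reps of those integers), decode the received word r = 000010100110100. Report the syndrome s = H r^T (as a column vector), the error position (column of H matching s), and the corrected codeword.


s = (1, 1, 1, 0)^T, error position = 14, corrected codeword c = 000010100110110

Compute s = H r^T mod 2 one row at a time:
  s_1 = 0 + 0 + 1 + 1 + 0 + 1 + 0 + 0 = 3 ≡ 1 (mod 2).
  s_2 = 0 + 1 + 0 + 1 + 0 + 1 + 0 + 0 = 3 ≡ 1 (mod 2).
  s_3 = 0 + 0 + 0 + 1 + 1 + 1 + 0 + 0 = 3 ≡ 1 (mod 2).
  s_4 = 0 + 0 + 1 + 1 + 0 + 1 + 1 + 0 = 4 ≡ 0 (mod 2).
s = (1, 1, 1, 0)^T — this equals column 14 of H (binary 1110), so error is at position 14.
Correct: flip bit 14 of r = 000010100110100 to get c = 000010100110110.


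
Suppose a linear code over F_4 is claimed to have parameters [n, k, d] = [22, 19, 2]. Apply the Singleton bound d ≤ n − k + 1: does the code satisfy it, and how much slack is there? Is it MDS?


Singleton RHS = n − k + 1 = 4, slack = 2, bound satisfied, not MDS.

Singleton bound: d ≤ n − k + 1.
Here n = 22, k = 19, so n − k + 1 = 4.
Given d = 2, check d ≤ 4: YES.
Slack = (n − k + 1) − d = 2.
The code is NOT MDS (slack = 2 > 0).
Description: the claimed parameters are [22, 19, 2]_4; such a code would be non-MDS.


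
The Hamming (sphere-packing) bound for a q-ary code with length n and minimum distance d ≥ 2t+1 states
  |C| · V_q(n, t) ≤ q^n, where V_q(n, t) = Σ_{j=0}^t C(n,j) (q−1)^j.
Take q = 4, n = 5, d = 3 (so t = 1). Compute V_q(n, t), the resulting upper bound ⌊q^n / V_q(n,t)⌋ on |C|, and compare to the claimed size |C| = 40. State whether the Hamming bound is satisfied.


V_q(n, t) = 16, q^n = 1024, Hamming bound = 64, |C| = 40 ≤ bound (satisfied).

Step 1: Compute V_q(n, t) = Σ_{j=0}^1 C(n, j) (q−1)^j.
  j = 0: C(5,0)·(3)^0 = 1·1 = 1.
  j = 1: C(5,1)·(3)^1 = 5·3 = 15.
  V_q(n, t) = 1 + 15 = 16.
Step 2: q^n = 4^5 = 1024.
Step 3: Hamming bound ⌊q^n / V_q(n,t)⌋ = ⌊1024/16⌋ = 64.
Step 4: Compare |C| = 40 to 64: satisfied.
The claimed |C| lies below the Hamming bound.


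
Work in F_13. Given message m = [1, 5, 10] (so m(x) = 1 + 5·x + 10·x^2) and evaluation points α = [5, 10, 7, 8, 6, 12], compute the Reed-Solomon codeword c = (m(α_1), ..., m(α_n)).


c = [3, 11, 6, 5, 1, 6]

Message polynomial: m(x) = 1 + 5·x + 10·x^2 (mod 13).
For each evaluation point α_i, compute m(α_i) mod 13:
  α_1 = 5: Horner steps 10 → 3 → 3, so m(5) = 3.
  α_2 = 10: Horner steps 10 → 1 → 11, so m(10) = 11.
  α_3 = 7: Horner steps 10 → 10 → 6, so m(7) = 6.
  α_4 = 8: Horner steps 10 → 7 → 5, so m(8) = 5.
  α_5 = 6: Horner steps 10 → 0 → 1, so m(6) = 1.
  α_6 = 12: Horner steps 10 → 8 → 6, so m(12) = 6.
Codeword c = [3, 11, 6, 5, 1, 6] ∈ F_13^6.


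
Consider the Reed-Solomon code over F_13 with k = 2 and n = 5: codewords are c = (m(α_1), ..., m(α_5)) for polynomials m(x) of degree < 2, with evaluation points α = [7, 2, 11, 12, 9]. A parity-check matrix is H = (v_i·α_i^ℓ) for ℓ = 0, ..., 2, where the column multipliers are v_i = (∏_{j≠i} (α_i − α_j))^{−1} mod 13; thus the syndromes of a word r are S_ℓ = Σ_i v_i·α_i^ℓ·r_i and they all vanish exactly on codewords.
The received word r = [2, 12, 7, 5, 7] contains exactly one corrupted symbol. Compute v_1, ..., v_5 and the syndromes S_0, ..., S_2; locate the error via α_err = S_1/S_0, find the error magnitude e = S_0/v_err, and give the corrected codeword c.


S = (8, 7, 11), error at position 5, error magnitude e = 9, c = [2, 12, 7, 5, 11].

Step 1: column multipliers v_i = (∏_{j≠i}(α_i − α_j))^{−1} mod 13.
  i = 1 (α = 7): (7−2)(7−11)(7−12)(7−9) = 5·(−4)·(−5)·(−2) = −200 ≡ 8, so v_1 = 8^{−1} = 5 (mod 13).
  i = 2 (α = 2): (2−7)(2−11)(2−12)(2−9) = (−5)·(−9)·(−10)·(−7) = 3150 ≡ 4, so v_2 = 4^{−1} = 10 (mod 13).
  i = 3 (α = 11): (11−7)(11−2)(11−12)(11−9) = 4·9·(−1)·2 = −72 ≡ 6, so v_3 = 6^{−1} = 11 (mod 13).
  i = 4 (α = 12): (12−7)(12−2)(12−11)(12−9) = 5·10·1·3 = 150 ≡ 7, so v_4 = 7^{−1} = 2 (mod 13).
  i = 5 (α = 9): (9−7)(9−2)(9−11)(9−12) = 2·7·(−2)·(−3) = 84 ≡ 6, so v_5 = 6^{−1} = 11 (mod 13).
  v = [5, 10, 11, 2, 11].
Step 2: syndromes of r = [2, 12, 7, 5, 7] (all sums mod 13).
  S_0 = Σ v_i r_i = 5·2 + 10·12 + 11·7 + 2·5 + 11·7 = 294 ≡ 8.
  S_1 = Σ v_i α_i r_i = 5·7·2 + 10·2·12 + 11·11·7 + 2·12·5 + 11·9·7 = 1970 ≡ 7.
  α_i^2 mod 13 = [10, 4, 4, 1, 3].
  S_2 = Σ v_i α_i^2 r_i = 5·10·2 + 10·4·12 + 11·4·7 + 2·1·5 + 11·3·7 = 1129 ≡ 11.
  S = (8, 7, 11) ≠ 0, so r is not a codeword (an error is present).
Step 3: locate the error. For a single error e at position i, S_ℓ = v_i·e·α_i^ℓ, so α_err = S_1/S_0.
  S_0^{−1} = 8^{−1} = 5 (mod 13), so α_err = 7·5 = 35 ≡ 9 = α_5. Error position i = 5.
  Consistency check: S_2/S_1 = 11·2 = 22 ≡ 9 = α_err ✓ (single-error assumption holds).
Step 4: error magnitude e = S_0/v_5 = S_0·∏_{j≠5}(α_5 − α_j) = 8·6 = 48 ≡ 9 (mod 13).
Step 5: correct position 5: c_5 = r_5 − e = 7 − 9 ≡ 11 (mod 13). Hence c = [2, 12, 7, 5, 11].
  Check: interpolating c through the α_i gives m(x) = 3 + 11·x (degree < 2) with m(α_i) = c_i for every i, so c is indeed a codeword.


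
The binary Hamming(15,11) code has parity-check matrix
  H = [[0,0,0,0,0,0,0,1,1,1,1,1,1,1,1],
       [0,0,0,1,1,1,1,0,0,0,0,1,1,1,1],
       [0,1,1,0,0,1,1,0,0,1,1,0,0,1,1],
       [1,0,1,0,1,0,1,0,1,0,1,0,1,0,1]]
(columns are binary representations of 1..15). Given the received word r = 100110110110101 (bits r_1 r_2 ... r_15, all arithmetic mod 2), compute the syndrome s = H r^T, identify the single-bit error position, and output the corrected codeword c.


s = (1, 1, 0, 0)^T, error position = 12, corrected codeword c = 100110110111101

Compute s = H r^T mod 2 one row at a time:
  s_1 = 1 + 0 + 1 + 1 + 0 + 1 + 0 + 1 = 5 ≡ 1 (mod 2).
  s_2 = 1 + 1 + 0 + 1 + 0 + 1 + 0 + 1 = 5 ≡ 1 (mod 2).
  s_3 = 0 + 0 + 0 + 1 + 1 + 1 + 0 + 1 = 4 ≡ 0 (mod 2).
  s_4 = 1 + 0 + 1 + 1 + 0 + 1 + 1 + 1 = 6 ≡ 0 (mod 2).
s = (1, 1, 0, 0)^T — this equals column 12 of H (binary 1100), so error is at position 12.
Correct: flip bit 12 of r = 100110110110101 to get c = 100110110111101.


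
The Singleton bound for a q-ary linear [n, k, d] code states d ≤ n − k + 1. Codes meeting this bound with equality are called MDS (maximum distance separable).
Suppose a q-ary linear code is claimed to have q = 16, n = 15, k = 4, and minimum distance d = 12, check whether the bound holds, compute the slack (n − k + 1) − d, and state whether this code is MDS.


Singleton RHS = n − k + 1 = 12, slack = 0, bound satisfied, MDS.

Singleton bound: d ≤ n − k + 1.
Here n = 15, k = 4, so n − k + 1 = 12.
Given d = 12, check d ≤ 12: YES.
Slack = (n − k + 1) − d = 0.
The code is MDS (slack = 0).
Description: the claimed parameters are [15, 4, 12]_16; such a code would be MDS (meets Singleton bound).


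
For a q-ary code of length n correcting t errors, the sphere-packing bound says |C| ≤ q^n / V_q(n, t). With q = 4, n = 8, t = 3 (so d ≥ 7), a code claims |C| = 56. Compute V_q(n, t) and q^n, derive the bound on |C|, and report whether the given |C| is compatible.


V_q(n, t) = 1789, q^n = 65536, Hamming bound = 36, |C| = 56 > bound (violated).

Step 1: Compute V_q(n, t) = Σ_{j=0}^3 C(n, j) (q−1)^j.
  j = 0: C(8,0)·(3)^0 = 1·1 = 1.
  j = 1: C(8,1)·(3)^1 = 8·3 = 24.
  j = 2: C(8,2)·(3)^2 = 28·9 = 252.
  j = 3: C(8,3)·(3)^3 = 56·27 = 1512.
  V_q(n, t) = 1 + 24 + 252 + 1512 = 1789.
Step 2: q^n = 4^8 = 65536.
Step 3: Hamming bound ⌊q^n / V_q(n,t)⌋ = ⌊65536/1789⌋ = 36.
Step 4: Compare |C| = 56 to 36: violated.
The claimed |C| lies above the Hamming bound, so no 4-ary code of length 8 with d ≥ 7 can have 56 codewords.


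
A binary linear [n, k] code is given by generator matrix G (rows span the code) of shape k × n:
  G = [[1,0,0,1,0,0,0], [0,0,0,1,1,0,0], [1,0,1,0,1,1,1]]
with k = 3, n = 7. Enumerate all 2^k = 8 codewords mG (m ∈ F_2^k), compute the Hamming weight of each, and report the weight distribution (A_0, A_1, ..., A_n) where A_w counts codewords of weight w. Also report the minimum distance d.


Weight distribution: A_0 = 1, A_2 = 3, A_3 = 1, A_5 = 3. Minimum distance d = 2.

Enumerate all 2^3 = 8 messages m ∈ F_2^3.
For each, compute codeword c = mG in F_2^7, then tally its weight.
  m = 000 → c = 0000000, weight = 0.
  m = 100 → c = 1001000, weight = 2.
  m = 010 → c = 0001100, weight = 2.
  m = 110 → c = 1000100, weight = 2.
  m = 001 → c = 1010111, weight = 5.
  m = 101 → c = 0011111, weight = 5.
  m = 011 → c = 1011011, weight = 5.
  m = 111 → c = 0010011, weight = 3.
Tally weights:
  weight 0: 1 codewords.
  weight 2: 3 codewords.
  weight 3: 1 codewords.
  weight 5: 3 codewords.
Minimum distance d = smallest w > 0 with A_w > 0 = 2.
Sanity: Σ A_w = 8 = 2^3 = 8 ✓.
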